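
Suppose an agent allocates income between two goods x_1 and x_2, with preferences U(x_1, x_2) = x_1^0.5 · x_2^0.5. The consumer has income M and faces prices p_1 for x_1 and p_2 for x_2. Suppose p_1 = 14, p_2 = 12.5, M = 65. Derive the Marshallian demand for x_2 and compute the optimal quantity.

x_2* = 2.6

MU_x_1/MU_x_2 = (0.5·x_2)/(0.5·x_1); tangency sets this equal to p_1/p_2.
Rearranging, p_2·x_2 = p_1·x_1. Substituting into the budget gives p_1·x_1·(1 + 1) = M.
Demand: x_1*(p_1,p_2,M) = 0.5·M/p_1 and x_2* = 0.5·M/p_2.
At p_1=14, p_2=12.5, M=65: x_2* = 0.5·65/12.5 = 2.6.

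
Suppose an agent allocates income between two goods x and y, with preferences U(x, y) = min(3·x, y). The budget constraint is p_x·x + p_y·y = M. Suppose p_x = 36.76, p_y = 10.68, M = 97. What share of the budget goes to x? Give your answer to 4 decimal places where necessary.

With perfect complements, no substitution: consume in ratio x:y = 1:3.
Budget: p_x·x + p_y·3·x = M, so (p_x + 3·p_y)·x = M.
Demand: x*(p_x,p_y,M) = M/(p_x + 3·p_y), y* = 3·M/(p_x + 3·p_y).
Here 36.76 + 3·10.68 = 68.8, giving x* = 1.4099 and y* = 4.2297.
Expenditure on x: 36.76·1.4099 = 51.8273; share = 0.5343.

share on x = 0.5343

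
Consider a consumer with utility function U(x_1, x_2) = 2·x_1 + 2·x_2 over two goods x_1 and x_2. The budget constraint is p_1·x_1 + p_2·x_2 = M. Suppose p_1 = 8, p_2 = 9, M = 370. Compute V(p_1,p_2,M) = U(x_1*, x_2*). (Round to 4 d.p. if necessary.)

Perfect substitutes: compare marginal utility per dollar. 2/p_1 vs 2/p_2 → 0.25 vs 0.2222.
x_1 gives more utility per dollar, so spend all income on x_1: x_1* = M/p_1, x_2* = 0.
Numerically: x_1* = 46.25, x_2* = 0.
Utility at the optimum: U(46.25, 0) = 92.5.

V = 92.5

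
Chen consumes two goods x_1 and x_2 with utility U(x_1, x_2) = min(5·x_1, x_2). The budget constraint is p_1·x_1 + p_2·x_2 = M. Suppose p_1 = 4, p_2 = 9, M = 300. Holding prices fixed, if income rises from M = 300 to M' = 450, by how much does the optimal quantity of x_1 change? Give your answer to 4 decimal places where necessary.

Demand: x_1*(p_1,p_2,M) = M/(p_1 + 5·p_2), x_2* = 5·M/(p_1 + 5·p_2).
Here 4 + 5·9 = 49, giving x_1* = 6.1224.
At M' = 450: x_1* = 9.1837. Change: 9.1837 − 6.1224 = 3.0612.

Δx_1* = 3.0612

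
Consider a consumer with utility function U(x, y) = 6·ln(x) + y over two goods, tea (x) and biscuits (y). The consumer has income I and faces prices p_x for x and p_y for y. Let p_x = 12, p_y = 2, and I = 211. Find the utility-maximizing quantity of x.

x* = 1

Set MRS = p_x/p_y: (6/x)/1 = p_x/p_y.
So x*(p_x,p_y) = 6·p_y/p_x, independent of income; and y* = (I − 6·p_y)/p_y.
At the given prices: x* = 6·2/12 = 1.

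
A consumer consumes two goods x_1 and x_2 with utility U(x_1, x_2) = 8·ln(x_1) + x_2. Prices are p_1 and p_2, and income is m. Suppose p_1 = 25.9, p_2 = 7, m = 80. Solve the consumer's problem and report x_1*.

Set MRS = p_1/p_2: (8/x_1)/1 = p_1/p_2.
So x_1*(p_1,p_2) = 8·p_2/p_1, independent of income; and x_2* = (m − 8·p_2)/p_2.
At the given prices: x_1* = 8·7/25.9 = 2.1622.

x_1* = 2.1622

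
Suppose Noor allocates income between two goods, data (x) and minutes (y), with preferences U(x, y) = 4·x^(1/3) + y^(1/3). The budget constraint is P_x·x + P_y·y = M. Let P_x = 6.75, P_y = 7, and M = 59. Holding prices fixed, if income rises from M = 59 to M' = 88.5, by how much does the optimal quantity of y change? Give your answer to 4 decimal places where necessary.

MU_x ∝ 4·x^(-2/3), MU_y ∝ y^(-2/3), so MRS = 4·(y/x)^(2/3) = P_x/P_y.
Hence y/x = ((1/4)·P_x/P_y)^(1/(2/3)), i.e. raised to the 1.5 power.
Substitute y = (y/x)·x into the budget: x* = M/(P_x + P_y·(y/x)).
Numerically y/x = 0.118364, so x* = 59/(6.75 + 7·0.118364) = 7.7851 and y* = 0.118364·7.7851 = 0.9215.
At M' = 88.5: y* = 1.3822. Change: 1.3822 − 0.9215 = 0.4607.

Δy* = 0.4607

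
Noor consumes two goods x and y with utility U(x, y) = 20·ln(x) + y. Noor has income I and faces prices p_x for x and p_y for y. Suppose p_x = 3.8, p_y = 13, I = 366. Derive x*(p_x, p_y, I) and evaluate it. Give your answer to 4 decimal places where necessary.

x* = 68.4211

MU_x = 20/x, MU_y = 1. Tangency: 20/x = p_x/p_y.
So x*(p_x,p_y) = 20·p_y/p_x, independent of income; and y* = (I − 20·p_y)/p_y.
At the given prices: x* = 20·13/3.8 = 68.4211.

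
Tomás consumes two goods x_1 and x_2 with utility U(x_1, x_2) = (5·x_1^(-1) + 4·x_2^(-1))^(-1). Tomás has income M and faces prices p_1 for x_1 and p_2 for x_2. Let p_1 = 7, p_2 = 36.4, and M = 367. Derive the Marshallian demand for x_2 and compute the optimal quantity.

From the CES first-order condition, (5/4)·(x_2/x_1)^(2) = p_1/p_2.
Solve for the ratio: x_2/x_1 = [(4/5)·p_1/p_2]^(0.5).
With the ratio pinned down, the budget gives x_1* = M/(p_1 + p_2·(x_2/x_1)) and x_2* = (x_2/x_1)·x_1*.
Numerically x_2/x_1 = 0.392232, so x_1* = 367/(7 + 36.4·0.392232) = 17.2485 and x_2* = 0.392232·17.2485 = 6.7654.

x_2* = 6.7654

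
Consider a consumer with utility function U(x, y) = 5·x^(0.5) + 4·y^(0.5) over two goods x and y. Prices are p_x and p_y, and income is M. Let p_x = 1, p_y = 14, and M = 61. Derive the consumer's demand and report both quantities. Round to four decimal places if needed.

MU_x ∝ 5·x^(-0.5), MU_y ∝ 4·y^(-0.5), so MRS = (5/4)·(y/x)^(0.5) = p_x/p_y.
Solve for the ratio: y/x = [(4/5)·p_x/p_y]^(2).
Substitute y = (y/x)·x into the budget: x* = M/(p_x + p_y·(y/x)).
Numerically y/x = 0.003265, so x* = 61/(1 + 14·0.003265) = 58.3333 and y* = 0.003265·58.3333 = 0.1905.

x* = 58.3333, y* = 0.1905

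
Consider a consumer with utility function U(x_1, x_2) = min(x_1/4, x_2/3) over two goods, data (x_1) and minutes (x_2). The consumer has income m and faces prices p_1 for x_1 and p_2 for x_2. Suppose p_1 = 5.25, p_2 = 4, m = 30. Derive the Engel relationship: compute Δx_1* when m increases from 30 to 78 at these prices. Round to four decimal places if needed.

Δx_1* = 5.8182

Leontief preferences: the optimum is at the kink where x_1/4 = x_2/3, i.e. x_2 = (3/4)·x_1.
Budget: p_1·x_1 + p_2·(3/4)·x_1 = m, so (4·p_1 + 3·p_2)·x_1 = 4·m.
Demand: x_1*(p_1,p_2,m) = 4·m/(4·p_1 + 3·p_2), x_2* = 3·m/(4·p_1 + 3·p_2).
Here 4·5.25 + 3·4 = 33, giving x_1* = 3.6364.
At m' = 78: x_1* = 9.4545. Change: 9.4545 − 3.6364 = 5.8182.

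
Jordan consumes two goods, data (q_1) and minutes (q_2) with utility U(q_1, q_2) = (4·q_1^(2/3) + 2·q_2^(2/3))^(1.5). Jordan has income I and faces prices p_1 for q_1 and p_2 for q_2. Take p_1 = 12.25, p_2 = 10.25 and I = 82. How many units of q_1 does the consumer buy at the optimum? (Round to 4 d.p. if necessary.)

MU_q_1 ∝ 4·q_1^(-1/3), MU_q_2 ∝ 2·q_2^(-1/3), so MRS = 2·(q_2/q_1)^(1/3) = p_1/p_2.
Hence q_2/q_1 = ((1/2)·p_1/p_2)^(1/(1/3)), i.e. raised to the 3 power.
Substitute q_2 = (q_2/q_1)·q_1 into the budget: q_1* = I/(p_1 + p_2·(q_2/q_1)).
Numerically q_2/q_1 = 0.213377, so q_1* = 82/(12.25 + 10.25·0.213377) = 5.6798.

q_1* = 5.6798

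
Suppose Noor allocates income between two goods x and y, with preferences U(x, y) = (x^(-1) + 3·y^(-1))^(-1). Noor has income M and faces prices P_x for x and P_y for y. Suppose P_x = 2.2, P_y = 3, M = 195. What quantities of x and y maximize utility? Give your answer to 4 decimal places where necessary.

From the CES first-order condition, (1/3)·(y/x)^(2) = P_x/P_y.
Hence y/x = (3·P_x/P_y)^(1/(2)), i.e. raised to the 0.5 power.
Substitute y = (y/x)·x into the budget: x* = M/(P_x + P_y·(y/x)).
Numerically y/x = 1.48324, so x* = 195/(2.2 + 3·1.48324) = 29.3245 and y* = 1.48324·29.3245 = 43.4953.

x* = 29.3245, y* = 43.4953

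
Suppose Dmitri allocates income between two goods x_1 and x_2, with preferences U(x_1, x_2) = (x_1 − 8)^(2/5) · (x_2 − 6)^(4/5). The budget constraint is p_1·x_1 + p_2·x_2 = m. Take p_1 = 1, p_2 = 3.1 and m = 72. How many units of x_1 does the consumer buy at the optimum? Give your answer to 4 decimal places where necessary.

x_1* = 23.1333

This is Cobb-Douglas in (x_1−8, x_2−6): tangency gives 0.4·p_2·(x_2−6) = 0.8·p_1·(x_1−8).
After buying the subsistence bundle (8, 6), a share 1/3 of the remaining income goes to x_1: x_1* = 8 + 1/3·(m − 8p_1 − 6p_2)/p_1.
Discretionary income = 72 − 8·1 − 6·3.1 = 45.4; x_1* = 8 + 1/3·45.4/1 = 23.1333.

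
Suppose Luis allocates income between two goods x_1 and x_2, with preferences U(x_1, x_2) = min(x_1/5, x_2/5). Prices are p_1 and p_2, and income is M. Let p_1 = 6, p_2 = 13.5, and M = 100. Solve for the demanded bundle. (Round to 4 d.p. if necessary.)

x_1* = 5.1282, x_2* = 5.1282

Leontief preferences: the optimum is at the kink where x_1/5 = x_2/5, i.e. x_2 = x_1.
Budget: p_1·x_1 + p_2·x_1 = M, so (5·p_1 + 5·p_2)·x_1 = 5·M.
Demand: x_1*(p_1,p_2,M) = 5·M/(5·p_1 + 5·p_2), x_2* = 5·M/(5·p_1 + 5·p_2).
Here 5·6 + 5·13.5 = 97.5, giving x_1* = 5.1282 and x_2* = 5.1282.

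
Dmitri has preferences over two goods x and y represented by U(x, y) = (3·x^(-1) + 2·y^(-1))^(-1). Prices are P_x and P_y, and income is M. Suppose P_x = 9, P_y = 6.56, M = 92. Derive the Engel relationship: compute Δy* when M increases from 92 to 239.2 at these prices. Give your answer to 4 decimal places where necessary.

Δy* = 9.2169

Substitute y = (y/x)·x into the budget: x* = M/(P_x + P_y·(y/x)).
Numerically y/x = 0.956365, so x* = 92/(9 + 6.56·0.956365) = 6.0234 and y* = 0.956365·6.0234 = 5.7606.
At M' = 239.2: y* = 14.9775. Change: 14.9775 − 5.7606 = 9.2169.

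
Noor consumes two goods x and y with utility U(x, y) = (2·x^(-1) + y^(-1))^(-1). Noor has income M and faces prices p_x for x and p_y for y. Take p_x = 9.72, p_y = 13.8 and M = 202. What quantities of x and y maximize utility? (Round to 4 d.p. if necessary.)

x* = 11.2789, y* = 6.6934

From the CES first-order condition, 2·(y/x)^(2) = p_x/p_y.
Solve for the ratio: y/x = [(1/2)·p_x/p_y]^(0.5).
Substitute y = (y/x)·x into the budget: x* = M/(p_x + p_y·(y/x)).
Numerically y/x = 0.593442, so x* = 202/(9.72 + 13.8·0.593442) = 11.2789 and y* = 0.593442·11.2789 = 6.6934.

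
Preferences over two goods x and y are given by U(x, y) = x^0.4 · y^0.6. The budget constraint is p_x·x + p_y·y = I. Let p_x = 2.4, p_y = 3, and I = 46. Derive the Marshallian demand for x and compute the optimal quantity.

Tangency: MRS = (2/3)·y/x = p_x/p_y.
Rearranging, p_y·y = (3/2)·p_x·x. Substituting into the budget gives p_x·x·(1 + (3/2)) = I.
Demand: x*(p_x,p_y,I) = 0.4·I/p_x and y* = 0.6·I/p_y.
At p_x=2.4, p_y=3, I=46: x* = 0.4·46/2.4 = 7.6667.

x* = 7.6667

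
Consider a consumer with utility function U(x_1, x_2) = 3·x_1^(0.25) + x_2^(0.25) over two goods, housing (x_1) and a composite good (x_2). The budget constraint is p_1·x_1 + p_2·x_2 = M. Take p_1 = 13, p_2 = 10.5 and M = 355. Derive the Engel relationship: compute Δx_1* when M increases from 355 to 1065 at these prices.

Δx_1* = 43.7562

MRS = MU_x_1/MU_x_2 = 3·(x_2/x_1)^(0.75). Set equal to p_1/p_2.
Solve for the ratio: x_2/x_1 = [(1/3)·p_1/p_2]^(4/3).
Substitute x_2 = (x_2/x_1)·x_1 into the budget: x_1* = M/(p_1 + p_2·(x_2/x_1)).
Numerically x_2/x_1 = 0.307263, so x_1* = 355/(13 + 10.5·0.307263) = 21.8781.
At M' = 1065: x_1* = 65.6343. Change: 65.6343 − 21.8781 = 43.7562.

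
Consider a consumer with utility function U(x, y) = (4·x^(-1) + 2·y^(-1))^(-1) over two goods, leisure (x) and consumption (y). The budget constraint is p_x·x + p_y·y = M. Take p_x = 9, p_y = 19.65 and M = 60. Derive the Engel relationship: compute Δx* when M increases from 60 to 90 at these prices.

Δx* = 1.6301

MU_x ∝ 4·x^(-2), MU_y ∝ 2·y^(-2), so MRS = 2·(y/x)^(2) = p_x/p_y.
Solve for the ratio: y/x = [(1/2)·p_x/p_y]^(0.5).
Substitute y = (y/x)·x into the budget: x* = M/(p_x + p_y·(y/x)).
Numerically y/x = 0.478547, so x* = 60/(9 + 19.65·0.478547) = 3.2603.
At M' = 90: x* = 4.8904. Change: 4.8904 − 3.2603 = 1.6301.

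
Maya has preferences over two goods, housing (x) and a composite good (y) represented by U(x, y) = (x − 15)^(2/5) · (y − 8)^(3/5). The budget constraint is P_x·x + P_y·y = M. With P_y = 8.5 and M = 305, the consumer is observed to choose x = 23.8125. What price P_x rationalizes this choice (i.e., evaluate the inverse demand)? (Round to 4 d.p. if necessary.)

P_x = 6.4

MRS = (2/3)·(y−8)/(x−15). Tangency with P_x/P_y gives y−8 = (3/2)·(P_x/P_y)·(x−15).
After buying the subsistence bundle (15, 8), a share 0.4 of the remaining income goes to x: x* = 15 + 0.4·(M − 15P_x − 8P_y)/P_x.
Set x* = 23.8125 in the demand function and solve for P_x: P_x = 6.4.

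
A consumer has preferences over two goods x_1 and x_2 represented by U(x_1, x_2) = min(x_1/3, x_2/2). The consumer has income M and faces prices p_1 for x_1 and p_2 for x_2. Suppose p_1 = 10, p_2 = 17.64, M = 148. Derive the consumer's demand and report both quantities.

Leontief preferences: the optimum is at the kink where x_1/3 = x_2/2, i.e. x_2 = (2/3)·x_1.
Budget: p_1·x_1 + p_2·(2/3)·x_1 = M, so (3·p_1 + 2·p_2)·x_1 = 3·M.
Demand: x_1*(p_1,p_2,M) = 3·M/(3·p_1 + 2·p_2), x_2* = 2·M/(3·p_1 + 2·p_2).
Here 3·10 + 2·17.64 = 65.28, giving x_1* = 6.8015 and x_2* = 4.5343.

x_1* = 6.8015, x_2* = 4.5343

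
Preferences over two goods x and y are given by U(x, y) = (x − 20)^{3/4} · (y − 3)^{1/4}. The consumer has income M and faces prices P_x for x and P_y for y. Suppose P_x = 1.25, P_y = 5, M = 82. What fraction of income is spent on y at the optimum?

MRS = 3·(y−3)/(x−20). Tangency with P_x/P_y gives y−3 = (1/3)·(P_x/P_y)·(x−20).
Substituting into the budget: x* = 20 + 0.75·(M − 20·P_x − 3·P_y)/P_x, and y* = 3 + 0.25·(…)/P_y.
Discretionary income = 82 − 20·1.25 − 3·5 = 42; x* = 20 + 0.75·42/1.25 = 45.2; y* = 3 + 0.25·42/5 = 5.1.
Expenditure on y: 5·5.1 = 25.5; share = 0.311.

share on y = 0.311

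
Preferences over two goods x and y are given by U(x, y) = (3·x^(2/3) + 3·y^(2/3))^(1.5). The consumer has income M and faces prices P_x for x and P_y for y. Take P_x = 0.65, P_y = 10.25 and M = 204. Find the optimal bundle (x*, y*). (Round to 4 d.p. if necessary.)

x* = 312.5891, y* = 0.0797

MU_x ∝ 3·x^(-1/3), MU_y ∝ 3·y^(-1/3), so MRS = (y/x)^(1/3) = P_x/P_y.
Hence y/x = (P_x/P_y)^(1/(1/3)), i.e. raised to the 3 power.
With the ratio pinned down, the budget gives x* = M/(P_x + P_y·(y/x)) and y* = (y/x)·x*.
Numerically y/x = 0.000255, so x* = 204/(0.65 + 10.25·0.000255) = 312.5891 and y* = 0.000255·312.5891 = 0.0797.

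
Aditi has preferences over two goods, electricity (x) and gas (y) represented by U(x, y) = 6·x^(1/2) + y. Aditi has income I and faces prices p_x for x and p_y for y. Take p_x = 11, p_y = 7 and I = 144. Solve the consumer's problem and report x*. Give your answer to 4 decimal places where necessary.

Set MRS = p_x/p_y: 3·x^(−1/2) = p_x/p_y.
Solve: √x = 3·p_y/p_x, so x*(p_x,p_y) = (3·p_y/p_x)², and y* = (I − p_x·x*)/p_y.
Plugging in: x* = (3·7/11)² = 3.6446.

x* = 3.6446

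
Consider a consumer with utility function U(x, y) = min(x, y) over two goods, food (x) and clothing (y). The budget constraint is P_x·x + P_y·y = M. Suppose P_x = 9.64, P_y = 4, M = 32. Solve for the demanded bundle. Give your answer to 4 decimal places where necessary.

x* = 2.346, y* = 2.346

With perfect complements, no substitution: consume in ratio x:y = 1:1.
Budget: P_x·x + P_y·x = M, so (P_x + P_y)·x = M.
Demand: x*(P_x,P_y,M) = M/(P_x + P_y), y* = M/(P_x + P_y).
Here 9.64 + 4 = 13.64, giving x* = 2.346 and y* = 2.346.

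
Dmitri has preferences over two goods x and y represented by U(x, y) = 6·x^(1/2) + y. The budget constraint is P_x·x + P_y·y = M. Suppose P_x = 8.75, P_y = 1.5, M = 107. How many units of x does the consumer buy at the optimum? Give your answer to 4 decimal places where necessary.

Set MRS = P_x/P_y: 3·x^(−1/2) = P_x/P_y.
Thus x* = (3·P_y/P_x)² — independent of M — with the rest of income spent on y.
Plugging in: x* = (3·1.5/8.75)² = 0.2645.

x* = 0.2645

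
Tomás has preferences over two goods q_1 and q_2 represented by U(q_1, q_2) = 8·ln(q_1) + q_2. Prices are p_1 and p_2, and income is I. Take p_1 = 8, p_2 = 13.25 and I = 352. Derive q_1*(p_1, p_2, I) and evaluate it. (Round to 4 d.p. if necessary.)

Set MRS = p_1/p_2: (8/q_1)/1 = p_1/p_2.
So q_1*(p_1,p_2) = 8·p_2/p_1, independent of income; and q_2* = (I − 8·p_2)/p_2.
At the given prices: q_1* = 8·13.25/8 = 13.25.

q_1* = 13.25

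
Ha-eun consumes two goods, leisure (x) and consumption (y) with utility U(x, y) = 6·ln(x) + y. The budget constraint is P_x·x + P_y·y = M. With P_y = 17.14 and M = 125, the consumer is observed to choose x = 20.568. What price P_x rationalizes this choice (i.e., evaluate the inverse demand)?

P_x = 5

MU_x = 6/x, MU_y = 1. Tangency: 6/x = P_x/P_y.
So x*(P_x,P_y) = 6·P_y/P_x, independent of income; and y* = (M − 6·P_y)/P_y.
Set x* = 20.568 in the demand function and solve for P_x: P_x = 5.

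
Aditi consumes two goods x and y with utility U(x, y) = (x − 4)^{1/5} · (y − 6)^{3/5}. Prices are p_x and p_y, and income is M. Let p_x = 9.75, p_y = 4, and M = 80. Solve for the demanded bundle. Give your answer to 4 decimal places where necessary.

MRS = (1/3)·(y−6)/(x−4). Tangency with p_x/p_y gives y−6 = 3·(p_x/p_y)·(x−4).
Substituting into the budget: x* = 4 + 0.25·(M − 4·p_x − 6·p_y)/p_x, and y* = 6 + 0.75·(…)/p_y.
Discretionary income = 80 − 4·9.75 − 6·4 = 17; x* = 4 + 0.25·17/9.75 = 4.4359; y* = 6 + 0.75·17/4 = 9.1875.

x* = 4.4359, y* = 9.1875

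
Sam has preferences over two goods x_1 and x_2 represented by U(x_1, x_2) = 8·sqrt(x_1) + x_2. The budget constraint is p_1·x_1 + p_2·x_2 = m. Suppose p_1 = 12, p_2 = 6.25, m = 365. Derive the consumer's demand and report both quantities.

x_1* = 4.3403, x_2* = 50.0667

MU_x_1 = 4/√x_1, MU_x_2 = 1. Tangency: 4/√x_1 = p_1/p_2.
Solve: √x_1 = 4·p_2/p_1, so x_1*(p_1,p_2) = (4·p_2/p_1)², and x_2* = (m − p_1·x_1*)/p_2.
Plugging in: x_1* = (4·6.25/12)² = 4.3403, x_2* = 50.0667.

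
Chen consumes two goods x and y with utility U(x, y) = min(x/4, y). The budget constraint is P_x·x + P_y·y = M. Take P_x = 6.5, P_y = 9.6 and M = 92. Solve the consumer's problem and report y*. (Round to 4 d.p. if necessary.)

Here 4·6.5 + 9.6 = 35.6, giving y* = 2.5843.

y* = 2.5843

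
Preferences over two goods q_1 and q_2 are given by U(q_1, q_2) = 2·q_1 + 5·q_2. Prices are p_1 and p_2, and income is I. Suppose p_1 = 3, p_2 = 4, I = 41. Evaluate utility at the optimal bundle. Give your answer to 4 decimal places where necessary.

Numerically: q_1* = 0, q_2* = 10.25.
Utility at the optimum: U(0, 10.25) = 51.25.

V = 51.25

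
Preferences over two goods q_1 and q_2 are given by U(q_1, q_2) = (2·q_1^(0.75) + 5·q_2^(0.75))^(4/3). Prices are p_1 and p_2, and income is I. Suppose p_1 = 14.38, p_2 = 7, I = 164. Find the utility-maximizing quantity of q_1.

q_1* = 0.0336

From the CES first-order condition, (2/5)·(q_2/q_1)^(0.25) = p_1/p_2.
Hence q_2/q_1 = ((5/2)·p_1/p_2)^(1/(0.25)), i.e. raised to the 4 power.
With the ratio pinned down, the budget gives q_1* = I/(p_1 + p_2·(q_2/q_1)) and q_2* = (q_2/q_1)·q_1*.
Numerically q_2/q_1 = 695.67023, so q_1* = 164/(14.38 + 7·695.67023) = 0.0336.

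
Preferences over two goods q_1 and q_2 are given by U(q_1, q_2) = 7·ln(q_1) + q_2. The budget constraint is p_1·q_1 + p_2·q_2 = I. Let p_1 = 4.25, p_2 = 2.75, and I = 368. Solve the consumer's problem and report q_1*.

Set MRS = p_1/p_2: (7/q_1)/1 = p_1/p_2.
So q_1*(p_1,p_2) = 7·p_2/p_1, independent of income; and q_2* = (I − 7·p_2)/p_2.
At the given prices: q_1* = 7·2.75/4.25 = 4.5294.

q_1* = 4.5294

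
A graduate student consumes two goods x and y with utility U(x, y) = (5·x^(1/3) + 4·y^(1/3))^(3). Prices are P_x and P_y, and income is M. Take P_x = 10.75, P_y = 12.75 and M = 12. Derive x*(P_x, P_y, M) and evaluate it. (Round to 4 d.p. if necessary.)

MRS = MU_x/MU_y = (5/4)·(y/x)^(2/3). Set equal to P_x/P_y.
Solve for the ratio: y/x = [(4/5)·P_x/P_y]^(1.5).
With the ratio pinned down, the budget gives x* = M/(P_x + P_y·(y/x)) and y* = (y/x)·x*.
Numerically y/x = 0.553965, so x* = 12/(10.75 + 12.75·0.553965) = 0.6737.

x* = 0.6737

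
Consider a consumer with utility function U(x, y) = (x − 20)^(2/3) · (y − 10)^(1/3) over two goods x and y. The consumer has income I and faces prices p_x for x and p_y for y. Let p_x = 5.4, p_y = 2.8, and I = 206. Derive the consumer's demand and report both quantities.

This is Cobb-Douglas in (x−20, y−10): tangency gives 2/3·p_y·(y−10) = 1/3·p_x·(x−20).
Substituting into the budget: x* = 20 + 2/3·(I − 20·p_x − 10·p_y)/p_x, and y* = 10 + 1/3·(…)/p_y.
Discretionary income = 206 − 20·5.4 − 10·2.8 = 70; x* = 20 + 2/3·70/5.4 = 28.642; y* = 10 + 1/3·70/2.8 = 18.3333.

x* = 28.642, y* = 18.3333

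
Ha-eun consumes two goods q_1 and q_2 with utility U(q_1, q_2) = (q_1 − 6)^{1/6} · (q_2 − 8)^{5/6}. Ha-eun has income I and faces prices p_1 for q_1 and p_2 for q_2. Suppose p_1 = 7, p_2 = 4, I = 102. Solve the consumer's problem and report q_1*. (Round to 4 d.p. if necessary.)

Discretionary income = 102 − 6·7 − 8·4 = 28; q_1* = 6 + 1/6·28/7 = 6.6667.

q_1* = 6.6667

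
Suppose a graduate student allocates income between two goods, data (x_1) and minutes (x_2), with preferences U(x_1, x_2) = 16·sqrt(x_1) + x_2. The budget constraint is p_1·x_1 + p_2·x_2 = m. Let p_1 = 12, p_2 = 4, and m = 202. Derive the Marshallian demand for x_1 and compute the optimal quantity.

x_1* = 7.1111

Set MRS = p_1/p_2: 8·x_1^(−1/2) = p_1/p_2.
Solve: √x_1 = 8·p_2/p_1, so x_1*(p_1,p_2) = (8·p_2/p_1)², and x_2* = (m − p_1·x_1*)/p_2.
Plugging in: x_1* = (8·4/12)² = 7.1111.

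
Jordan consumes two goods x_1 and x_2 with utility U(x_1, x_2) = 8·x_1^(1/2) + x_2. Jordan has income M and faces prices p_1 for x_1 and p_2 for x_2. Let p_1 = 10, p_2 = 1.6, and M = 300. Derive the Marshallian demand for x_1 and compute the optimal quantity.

Utility is quasi-linear in x_2; the FOC for x_1 is 4/√x_1 = p_1/p_2.
Thus x_1* = (4·p_2/p_1)² — independent of M — with the rest of income spent on x_2.
Plugging in: x_1* = (4·1.6/10)² = 0.4096.

x_1* = 0.4096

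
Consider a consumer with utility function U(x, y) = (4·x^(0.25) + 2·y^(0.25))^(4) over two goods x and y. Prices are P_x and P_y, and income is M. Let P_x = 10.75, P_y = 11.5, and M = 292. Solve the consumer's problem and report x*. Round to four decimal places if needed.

MU_x ∝ 4·x^(-0.75), MU_y ∝ 2·y^(-0.75), so MRS = 2·(y/x)^(0.75) = P_x/P_y.
Solve for the ratio: y/x = [(1/2)·P_x/P_y]^(4/3).
Substitute y = (y/x)·x into the budget: x* = M/(P_x + P_y·(y/x)).
Numerically y/x = 0.362722, so x* = 292/(10.75 + 11.5·0.362722) = 19.5693.

x* = 19.5693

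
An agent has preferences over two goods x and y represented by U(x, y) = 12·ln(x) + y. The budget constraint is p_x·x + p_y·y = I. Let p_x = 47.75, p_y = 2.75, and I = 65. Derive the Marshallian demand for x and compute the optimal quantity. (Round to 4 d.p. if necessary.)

MU_x = 12/x, MU_y = 1. Tangency: 12/x = p_x/p_y.
So x*(p_x,p_y) = 12·p_y/p_x, independent of income; and y* = (I − 12·p_y)/p_y.
At the given prices: x* = 12·2.75/47.75 = 0.6911.

x* = 0.6911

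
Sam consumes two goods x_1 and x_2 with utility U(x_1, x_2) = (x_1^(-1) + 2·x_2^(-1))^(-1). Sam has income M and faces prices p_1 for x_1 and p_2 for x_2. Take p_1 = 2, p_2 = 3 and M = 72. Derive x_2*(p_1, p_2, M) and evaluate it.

x_2* = 15.2154

MU_x_1 ∝ x_1^(-2), MU_x_2 ∝ 2·x_2^(-2), so MRS = (1/2)·(x_2/x_1)^(2) = p_1/p_2.
Hence x_2/x_1 = (2·p_1/p_2)^(1/(2)), i.e. raised to the 0.5 power.
Substitute x_2 = (x_2/x_1)·x_1 into the budget: x_1* = M/(p_1 + p_2·(x_2/x_1)).
Numerically x_2/x_1 = 1.154701, so x_1* = 72/(2 + 3·1.154701) = 13.1769 and x_2* = 1.154701·13.1769 = 15.2154.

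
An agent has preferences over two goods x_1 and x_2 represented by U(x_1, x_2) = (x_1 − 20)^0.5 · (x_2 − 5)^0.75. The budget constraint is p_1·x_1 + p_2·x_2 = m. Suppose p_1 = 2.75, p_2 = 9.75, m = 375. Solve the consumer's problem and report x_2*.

x_2* = 21.6923

Substituting into the budget: x_1* = 20 + 0.4·(m − 20·p_1 − 5·p_2)/p_1, and x_2* = 5 + 0.6·(…)/p_2.
Discretionary income = 375 − 20·2.75 − 5·9.75 = 271.25; x_2* = 5 + 0.6·271.25/9.75 = 21.6923.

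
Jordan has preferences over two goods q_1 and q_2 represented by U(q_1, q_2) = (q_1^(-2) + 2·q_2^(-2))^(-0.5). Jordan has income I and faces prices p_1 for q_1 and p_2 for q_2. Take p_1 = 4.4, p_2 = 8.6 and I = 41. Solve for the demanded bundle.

From the CES first-order condition, (1/2)·(q_2/q_1)^(3) = p_1/p_2.
Solve for the ratio: q_2/q_1 = [2·p_1/p_2]^(1/3).
With the ratio pinned down, the budget gives q_1* = I/(p_1 + p_2·(q_2/q_1)) and q_2* = (q_2/q_1)·q_1*.
Numerically q_2/q_1 = 1.007693, so q_1* = 41/(4.4 + 8.6·1.007693) = 3.1379 and q_2* = 1.007693·3.1379 = 3.162.

q_1* = 3.1379, q_2* = 3.162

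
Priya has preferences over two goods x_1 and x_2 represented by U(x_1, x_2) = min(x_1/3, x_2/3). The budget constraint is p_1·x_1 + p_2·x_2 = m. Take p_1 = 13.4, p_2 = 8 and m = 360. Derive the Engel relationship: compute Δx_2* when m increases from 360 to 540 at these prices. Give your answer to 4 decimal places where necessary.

Δx_2* = 8.4112

Leontief preferences: the optimum is at the kink where x_1/3 = x_2/3, i.e. x_2 = x_1.
Budget: p_1·x_1 + p_2·x_1 = m, so (3·p_1 + 3·p_2)·x_1 = 3·m.
Demand: x_1*(p_1,p_2,m) = 3·m/(3·p_1 + 3·p_2), x_2* = 3·m/(3·p_1 + 3·p_2).
Here 3·13.4 + 3·8 = 64.2, giving x_2* = 16.8224.
At m' = 540: x_2* = 25.2336. Change: 25.2336 − 16.8224 = 8.4112.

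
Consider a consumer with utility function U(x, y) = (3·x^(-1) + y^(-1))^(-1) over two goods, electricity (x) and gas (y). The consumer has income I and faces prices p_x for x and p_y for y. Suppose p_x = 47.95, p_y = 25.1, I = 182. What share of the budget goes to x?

With the ratio pinned down, the budget gives x* = I/(p_x + p_y·(y/x)) and y* = (y/x)·x*.
Numerically y/x = 0.797989, so x* = 182/(47.95 + 25.1·0.797989) = 2.6773 and y* = 0.797989·2.6773 = 2.1364.
Expenditure on x: 47.95·2.6773 = 128.3754; share = 0.7054.

share on x = 0.7054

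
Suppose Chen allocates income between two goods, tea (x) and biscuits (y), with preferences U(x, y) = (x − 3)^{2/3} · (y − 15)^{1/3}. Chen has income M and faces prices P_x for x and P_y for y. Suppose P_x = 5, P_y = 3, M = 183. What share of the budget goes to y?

This is Cobb-Douglas in (x−3, y−15): tangency gives 2/3·P_y·(y−15) = 1/3·P_x·(x−3).
After buying the subsistence bundle (3, 15), a share 2/3 of the remaining income goes to x: x* = 3 + 2/3·(M − 3P_x − 15P_y)/P_x.
Discretionary income = 183 − 3·5 − 15·3 = 123; x* = 3 + 2/3·123/5 = 19.4; y* = 15 + 1/3·123/3 = 28.6667.
Expenditure on y: 3·28.6667 = 86; share = 0.4699.

share on y = 0.4699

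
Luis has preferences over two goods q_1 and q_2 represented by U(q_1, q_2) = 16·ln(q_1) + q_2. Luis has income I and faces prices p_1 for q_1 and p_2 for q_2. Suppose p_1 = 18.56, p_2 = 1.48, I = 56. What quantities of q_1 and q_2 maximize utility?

MU_q_1 = 16/q_1, MU_q_2 = 1. Tangency: 16/q_1 = p_1/p_2.
So q_1*(p_1,p_2) = 16·p_2/p_1, independent of income; and q_2* = (I − 16·p_2)/p_2.
At the given prices: q_1* = 16·1.48/18.56 = 1.2759, and q_2* = 21.8378.

q_1* = 1.2759, q_2* = 21.8378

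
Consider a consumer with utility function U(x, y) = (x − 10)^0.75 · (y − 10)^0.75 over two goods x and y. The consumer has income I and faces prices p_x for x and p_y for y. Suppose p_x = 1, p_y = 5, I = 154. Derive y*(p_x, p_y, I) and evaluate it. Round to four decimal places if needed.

y* = 19.4

Substituting into the budget: x* = 10 + 0.5·(I − 10·p_x − 10·p_y)/p_x, and y* = 10 + 0.5·(…)/p_y.
Discretionary income = 154 − 10·1 − 10·5 = 94; y* = 10 + 0.5·94/5 = 19.4.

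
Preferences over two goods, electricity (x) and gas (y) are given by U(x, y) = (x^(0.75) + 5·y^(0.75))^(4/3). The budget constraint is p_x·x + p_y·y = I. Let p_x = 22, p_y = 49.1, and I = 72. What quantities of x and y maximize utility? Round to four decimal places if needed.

x* = 0.0572, y* = 1.4408

With the ratio pinned down, the budget gives x* = I/(p_x + p_y·(y/x)) and y* = (y/x)·x*.
Numerically y/x = 25.190963, so x* = 72/(22 + 49.1·25.190963) = 0.0572 and y* = 25.190963·0.0572 = 1.4408.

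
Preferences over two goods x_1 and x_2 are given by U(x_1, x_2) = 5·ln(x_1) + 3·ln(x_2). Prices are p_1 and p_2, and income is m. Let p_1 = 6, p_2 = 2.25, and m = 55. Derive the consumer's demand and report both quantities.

x_1* = 5.7292, x_2* = 9.1667

Demand: x_1*(p_1,p_2,m) = 0.625·m/p_1 and x_2* = 0.375·m/p_2.
At p_1=6, p_2=2.25, m=55: x_1* = 0.625·55/6 = 5.7292, x_2* = 9.1667.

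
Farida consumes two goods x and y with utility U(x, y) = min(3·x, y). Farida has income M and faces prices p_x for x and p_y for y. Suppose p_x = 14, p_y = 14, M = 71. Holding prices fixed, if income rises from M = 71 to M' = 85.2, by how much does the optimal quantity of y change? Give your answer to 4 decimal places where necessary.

Δy* = 0.7607

With perfect complements, no substitution: consume in ratio x:y = 1:3.
Budget: p_x·x + p_y·3·x = M, so (p_x + 3·p_y)·x = M.
Demand: x*(p_x,p_y,M) = M/(p_x + 3·p_y), y* = 3·M/(p_x + 3·p_y).
Here 14 + 3·14 = 56, giving y* = 3.8036.
At M' = 85.2: y* = 4.5643. Change: 4.5643 − 3.8036 = 0.7607.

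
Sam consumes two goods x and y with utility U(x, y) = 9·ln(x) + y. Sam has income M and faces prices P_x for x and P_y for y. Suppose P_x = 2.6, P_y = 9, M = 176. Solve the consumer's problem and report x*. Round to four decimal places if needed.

x* = 31.1538

Set MRS = P_x/P_y: (9/x)/1 = P_x/P_y.
So x*(P_x,P_y) = 9·P_y/P_x, independent of income; and y* = (M − 9·P_y)/P_y.
At the given prices: x* = 9·9/2.6 = 31.1538.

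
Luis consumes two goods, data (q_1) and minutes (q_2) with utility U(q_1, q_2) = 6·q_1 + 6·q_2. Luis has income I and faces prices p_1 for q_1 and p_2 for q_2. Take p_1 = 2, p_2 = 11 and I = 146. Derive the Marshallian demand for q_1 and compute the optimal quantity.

q_1* = 73

Linear utility — the consumer picks whichever good has higher MU/price: 6/2 = 3 vs 6/11 = 0.5455.
q_1 gives more utility per dollar, so spend all income on q_1: q_1* = I/p_1, q_2* = 0.
Numerically: q_1* = 73, q_2* = 0.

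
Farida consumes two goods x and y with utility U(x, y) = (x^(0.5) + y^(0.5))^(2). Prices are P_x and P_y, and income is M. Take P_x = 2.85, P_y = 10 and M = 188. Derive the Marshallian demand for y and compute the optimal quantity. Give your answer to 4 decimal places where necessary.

Substitute y = (y/x)·x into the budget: x* = M/(P_x + P_y·(y/x)).
Numerically y/x = 0.081225, so x* = 188/(2.85 + 10·0.081225) = 51.3346 and y* = 0.081225·51.3346 = 4.1696.

y* = 4.1696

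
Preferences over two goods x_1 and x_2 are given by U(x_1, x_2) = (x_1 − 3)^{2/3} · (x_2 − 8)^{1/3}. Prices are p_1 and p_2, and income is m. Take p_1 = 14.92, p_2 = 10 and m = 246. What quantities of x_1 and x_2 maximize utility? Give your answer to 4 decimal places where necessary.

x_1* = 8.4173, x_2* = 12.0413

MRS = 2·(x_2−8)/(x_1−3). Tangency with p_1/p_2 gives x_2−8 = (1/2)·(p_1/p_2)·(x_1−3).
Substituting into the budget: x_1* = 3 + 2/3·(m − 3·p_1 − 8·p_2)/p_1, and x_2* = 8 + 1/3·(…)/p_2.
Discretionary income = 246 − 3·14.92 − 8·10 = 121.24; x_1* = 3 + 2/3·121.24/14.92 = 8.4173; x_2* = 8 + 1/3·121.24/10 = 12.0413.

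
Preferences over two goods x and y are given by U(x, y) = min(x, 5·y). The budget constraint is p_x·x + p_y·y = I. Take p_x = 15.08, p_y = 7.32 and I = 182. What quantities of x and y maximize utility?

x* = 11.001, y* = 2.2002

Leontief preferences: the optimum is at the kink where x/5 = y/1, i.e. y = (1/5)·x.
Budget: p_x·x + p_y·(1/5)·x = I, so (5·p_x + p_y)·x = 5·I.
Demand: x*(p_x,p_y,I) = 5·I/(5·p_x + p_y), y* = I/(5·p_x + p_y).
Here 5·15.08 + 7.32 = 82.72, giving x* = 11.001 and y* = 2.2002.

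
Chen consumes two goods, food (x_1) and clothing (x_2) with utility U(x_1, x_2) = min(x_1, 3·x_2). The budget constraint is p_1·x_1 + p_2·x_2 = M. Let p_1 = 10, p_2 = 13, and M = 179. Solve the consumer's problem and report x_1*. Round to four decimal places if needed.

x_1* = 12.4884

Leontief preferences: the optimum is at the kink where x_1/3 = x_2/1, i.e. x_2 = (1/3)·x_1.
Budget: p_1·x_1 + p_2·(1/3)·x_1 = M, so (3·p_1 + p_2)·x_1 = 3·M.
Demand: x_1*(p_1,p_2,M) = 3·M/(3·p_1 + p_2), x_2* = M/(3·p_1 + p_2).
Here 3·10 + 13 = 43, giving x_1* = 12.4884.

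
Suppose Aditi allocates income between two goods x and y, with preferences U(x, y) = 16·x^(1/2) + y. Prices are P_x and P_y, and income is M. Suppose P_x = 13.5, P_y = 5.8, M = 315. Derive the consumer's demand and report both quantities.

Plugging in: x* = (8·5.8/13.5)² = 11.8132, y* = 26.814.

x* = 11.8132, y* = 26.814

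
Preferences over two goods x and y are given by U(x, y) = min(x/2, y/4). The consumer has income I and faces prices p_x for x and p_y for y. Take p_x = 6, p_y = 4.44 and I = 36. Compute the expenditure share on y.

Leontief preferences: the optimum is at the kink where x/2 = y/4, i.e. y = 2·x.
Budget: p_x·x + p_y·2·x = I, so (2·p_x + 4·p_y)·x = 2·I.
Demand: x*(p_x,p_y,I) = 2·I/(2·p_x + 4·p_y), y* = 4·I/(2·p_x + 4·p_y).
Here 2·6 + 4·4.44 = 29.76, giving x* = 2.4194 and y* = 4.8387.
Expenditure on y: 4.44·4.8387 = 21.4839; share = 0.5968.

share on y = 0.5968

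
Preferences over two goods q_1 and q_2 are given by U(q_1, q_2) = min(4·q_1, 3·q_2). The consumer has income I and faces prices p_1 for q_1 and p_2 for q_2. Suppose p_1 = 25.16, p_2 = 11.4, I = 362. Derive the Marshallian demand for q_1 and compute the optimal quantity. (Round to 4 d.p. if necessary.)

q_1* = 8.9693

Leontief preferences: the optimum is at the kink where q_1/3 = q_2/4, i.e. q_2 = (4/3)·q_1.
Budget: p_1·q_1 + p_2·(4/3)·q_1 = I, so (3·p_1 + 4·p_2)·q_1 = 3·I.
Demand: q_1*(p_1,p_2,I) = 3·I/(3·p_1 + 4·p_2), q_2* = 4·I/(3·p_1 + 4·p_2).
Here 3·25.16 + 4·11.4 = 121.08, giving q_1* = 8.9693.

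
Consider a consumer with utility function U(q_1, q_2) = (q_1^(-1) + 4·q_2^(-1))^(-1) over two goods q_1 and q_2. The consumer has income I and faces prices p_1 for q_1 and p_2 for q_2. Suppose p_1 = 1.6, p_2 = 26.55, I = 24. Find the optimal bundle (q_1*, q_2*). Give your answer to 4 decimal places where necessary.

From the CES first-order condition, (1/4)·(q_2/q_1)^(2) = p_1/p_2.
Solve for the ratio: q_2/q_1 = [4·p_1/p_2]^(0.5).
With the ratio pinned down, the budget gives q_1* = I/(p_1 + p_2·(q_2/q_1)) and q_2* = (q_2/q_1)·q_1*.
Numerically q_2/q_1 = 0.490973, so q_1* = 24/(1.6 + 26.55·0.490973) = 1.6399 and q_2* = 0.490973·1.6399 = 0.8051.

q_1* = 1.6399, q_2* = 0.8051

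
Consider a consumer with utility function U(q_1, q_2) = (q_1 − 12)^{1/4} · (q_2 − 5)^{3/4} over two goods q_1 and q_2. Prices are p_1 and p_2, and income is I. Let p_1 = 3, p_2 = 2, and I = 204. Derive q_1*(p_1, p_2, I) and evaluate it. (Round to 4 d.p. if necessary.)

q_1* = 25.1667

MRS = (1/3)·(q_2−5)/(q_1−12). Tangency with p_1/p_2 gives q_2−5 = 3·(p_1/p_2)·(q_1−12).
After buying the subsistence bundle (12, 5), a share 0.25 of the remaining income goes to q_1: q_1* = 12 + 0.25·(I − 12p_1 − 5p_2)/p_1.
Discretionary income = 204 − 12·3 − 5·2 = 158; q_1* = 12 + 0.25·158/3 = 25.1667.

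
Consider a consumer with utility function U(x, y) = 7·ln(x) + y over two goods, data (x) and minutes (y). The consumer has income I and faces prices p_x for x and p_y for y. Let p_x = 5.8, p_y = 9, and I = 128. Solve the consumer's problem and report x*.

MU_x = 7/x, MU_y = 1. Tangency: 7/x = p_x/p_y.
So x*(p_x,p_y) = 7·p_y/p_x, independent of income; and y* = (I − 7·p_y)/p_y.
At the given prices: x* = 7·9/5.8 = 10.8621.

x* = 10.8621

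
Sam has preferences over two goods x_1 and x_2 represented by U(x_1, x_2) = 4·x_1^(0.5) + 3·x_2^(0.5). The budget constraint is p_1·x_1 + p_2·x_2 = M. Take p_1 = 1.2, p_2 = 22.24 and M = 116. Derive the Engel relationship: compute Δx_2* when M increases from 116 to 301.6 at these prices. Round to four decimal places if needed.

Δx_2* = 0.2458

MRS = MU_x_1/MU_x_2 = (4/3)·(x_2/x_1)^(0.5). Set equal to p_1/p_2.
Solve for the ratio: x_2/x_1 = [(3/4)·p_1/p_2]^(2).
Substitute x_2 = (x_2/x_1)·x_1 into the budget: x_1* = M/(p_1 + p_2·(x_2/x_1)).
Numerically x_2/x_1 = 0.001638, so x_1* = 116/(1.2 + 22.24·0.001638) = 93.8192 and x_2* = 0.001638·93.8192 = 0.1536.
At M' = 301.6: x_2* = 0.3995. Change: 0.3995 − 0.1536 = 0.2458.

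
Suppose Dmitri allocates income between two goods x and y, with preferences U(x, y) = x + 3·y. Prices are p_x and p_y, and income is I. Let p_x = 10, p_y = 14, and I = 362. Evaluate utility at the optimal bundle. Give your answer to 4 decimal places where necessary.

V = 77.5714

Linear utility — the consumer picks whichever good has higher MU/price: 1/10 = 0.1 vs 3/14 = 0.2143.
y gives more utility per dollar, so spend all income on y: y* = I/p_y, x* = 0.
Numerically: x* = 0, y* = 25.8571.
Utility at the optimum: U(0, 25.8571) = 77.5714.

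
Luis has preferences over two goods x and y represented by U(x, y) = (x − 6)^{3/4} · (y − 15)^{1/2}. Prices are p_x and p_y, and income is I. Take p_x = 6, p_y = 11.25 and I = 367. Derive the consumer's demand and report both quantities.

This is Cobb-Douglas in (x−6, y−15): tangency gives 0.75·p_y·(y−15) = 0.5·p_x·(x−6).
After buying the subsistence bundle (6, 15), a share 0.6 of the remaining income goes to x: x* = 6 + 0.6·(I − 6p_x − 15p_y)/p_x.
Discretionary income = 367 − 6·6 − 15·11.25 = 162.25; x* = 6 + 0.6·162.25/6 = 22.225; y* = 15 + 0.4·162.25/11.25 = 20.7689.

x* = 22.225, y* = 20.7689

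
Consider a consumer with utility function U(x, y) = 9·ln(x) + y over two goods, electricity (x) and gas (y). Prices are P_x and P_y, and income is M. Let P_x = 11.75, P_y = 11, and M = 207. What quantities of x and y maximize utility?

Set MRS = P_x/P_y: (9/x)/1 = P_x/P_y.
So x*(P_x,P_y) = 9·P_y/P_x, independent of income; and y* = (M − 9·P_y)/P_y.
At the given prices: x* = 9·11/11.75 = 8.4255, and y* = 9.8182.

x* = 8.4255, y* = 9.8182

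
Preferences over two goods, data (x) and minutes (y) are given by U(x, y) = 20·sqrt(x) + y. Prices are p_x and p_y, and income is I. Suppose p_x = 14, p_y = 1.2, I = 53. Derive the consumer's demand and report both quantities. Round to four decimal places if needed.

x* = 0.7347, y* = 35.5952

Set MRS = p_x/p_y: 10·x^(−1/2) = p_x/p_y.
Thus x* = (10·p_y/p_x)² — independent of I — with the rest of income spent on y.
Plugging in: x* = (10·1.2/14)² = 0.7347, y* = 35.5952.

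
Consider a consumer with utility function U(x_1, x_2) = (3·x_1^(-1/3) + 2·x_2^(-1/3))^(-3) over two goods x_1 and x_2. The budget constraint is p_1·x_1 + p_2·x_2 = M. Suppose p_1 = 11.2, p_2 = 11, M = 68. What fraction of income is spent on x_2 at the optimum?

MRS = MU_x_1/MU_x_2 = (3/2)·(x_2/x_1)^(4/3). Set equal to p_1/p_2.
Hence x_2/x_1 = ((2/3)·p_1/p_2)^(1/(4/3)), i.e. raised to the 0.75 power.
Substitute x_2 = (x_2/x_1)·x_1 into the budget: x_1* = M/(p_1 + p_2·(x_2/x_1)).
Numerically x_2/x_1 = 0.747826, so x_1* = 68/(11.2 + 11·0.747826) = 3.5004 and x_2* = 0.747826·3.5004 = 2.6177.
Expenditure on x_2: 11·2.6177 = 28.795; share = 0.4235.

share on x_2 = 0.4235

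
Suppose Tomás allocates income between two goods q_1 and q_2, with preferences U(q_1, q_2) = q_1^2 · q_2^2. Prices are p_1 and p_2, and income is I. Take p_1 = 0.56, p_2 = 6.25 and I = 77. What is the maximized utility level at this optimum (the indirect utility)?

V = 179352.25

The MRS is q_2/q_1. Set MRS = p_1/p_2.
Rearranging, p_2·q_2 = p_1·q_1. Substituting into the budget gives p_1·q_1·(1 + 1) = I.
Demand: q_1*(p_1,p_2,I) = 0.5·I/p_1 and q_2* = 0.5·I/p_2.
At p_1=0.56, p_2=6.25, I=77: q_1* = 0.5·77/0.56 = 68.75, q_2* = 6.16.
Utility at the optimum: U(68.75, 6.16) = 179352.25.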